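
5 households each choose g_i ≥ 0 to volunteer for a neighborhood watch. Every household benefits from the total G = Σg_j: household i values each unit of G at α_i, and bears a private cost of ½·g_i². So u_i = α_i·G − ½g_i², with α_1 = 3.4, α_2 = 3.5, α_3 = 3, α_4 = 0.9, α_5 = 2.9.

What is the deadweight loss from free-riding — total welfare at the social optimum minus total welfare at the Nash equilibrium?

Household i's FOC: ∂u_i/∂g_i = α_i − g_i = 0, so g_i* = α_i.
NE contributions = (3.4, 3.5, 3, 0.9, 2.9); G = 13.7.
W^NE = (Σα)·G − ½Σα_i² = 13.7² − ½·42.03 = 166.675.
Planner sets g_i = Σα_j = 13.7 for every i, so G^SO = 5·13.7 = 68.5.
W^SO = (Σα)·G^SO − ½·5·(Σα)² = (5/2)·13.7² = 469.225.
Deadweight loss = W^SO − W^NE = 302.55.

302.55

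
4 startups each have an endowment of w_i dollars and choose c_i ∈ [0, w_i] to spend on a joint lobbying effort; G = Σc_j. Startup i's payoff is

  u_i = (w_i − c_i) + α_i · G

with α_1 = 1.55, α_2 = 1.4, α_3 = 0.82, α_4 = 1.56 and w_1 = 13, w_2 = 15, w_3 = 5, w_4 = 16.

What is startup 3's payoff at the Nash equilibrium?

41.08

∂u_i/∂c_i = α_i − 1, so startup i contributes w_i if α_i > 1, else 0.
α_i > 1 for i ∈ {1, 2, 4}; NE contributions (13, 15, 0, 16), G = 44.
u_3 = (5 − 0) + 0.82·44 = 41.08.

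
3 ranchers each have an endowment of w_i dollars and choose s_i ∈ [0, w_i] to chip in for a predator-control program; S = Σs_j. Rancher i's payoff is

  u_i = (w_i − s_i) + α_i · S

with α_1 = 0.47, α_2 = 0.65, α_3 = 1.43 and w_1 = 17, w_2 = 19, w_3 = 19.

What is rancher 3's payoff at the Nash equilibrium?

∂u_i/∂s_i = α_i − 1, so rancher i contributes w_i if α_i > 1, else 0.
α_i > 1 for i ∈ {3}; NE contributions (0, 0, 19), S = 19.
u_3 = (19 − 19) + 1.43·19 = 27.17.

27.17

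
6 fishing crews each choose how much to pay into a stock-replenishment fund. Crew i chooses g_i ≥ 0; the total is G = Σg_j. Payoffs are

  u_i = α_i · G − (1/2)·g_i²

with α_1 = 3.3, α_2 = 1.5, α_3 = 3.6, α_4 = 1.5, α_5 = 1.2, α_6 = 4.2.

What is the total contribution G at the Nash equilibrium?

15.3

Crew i's FOC: ∂u_i/∂g_i = α_i − g_i = 0, so g_i* = α_i.
NE contributions = (3.3, 1.5, 3.6, 1.5, 1.2, 4.2); G = 15.3.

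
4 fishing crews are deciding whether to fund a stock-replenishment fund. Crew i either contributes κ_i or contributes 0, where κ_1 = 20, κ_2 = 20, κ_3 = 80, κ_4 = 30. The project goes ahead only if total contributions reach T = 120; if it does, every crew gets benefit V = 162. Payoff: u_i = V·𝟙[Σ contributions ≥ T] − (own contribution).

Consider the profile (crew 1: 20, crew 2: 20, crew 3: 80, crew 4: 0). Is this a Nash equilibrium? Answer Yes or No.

Total = 120 ≥ 120: provided.
Crew 1 (pledges 20, payoff 142): dropping to 0 → total 100, payoff 0. No gain.
Crew 2 (pledges 20, payoff 142): dropping to 0 → total 100, payoff 0. No gain.
Crew 3 (pledges 80, payoff 82): dropping to 0 → total 40, payoff 0. No gain.
Crew 4 (pledges 0, payoff 162): pledging 30 → total 150, payoff 132. No gain.

Yes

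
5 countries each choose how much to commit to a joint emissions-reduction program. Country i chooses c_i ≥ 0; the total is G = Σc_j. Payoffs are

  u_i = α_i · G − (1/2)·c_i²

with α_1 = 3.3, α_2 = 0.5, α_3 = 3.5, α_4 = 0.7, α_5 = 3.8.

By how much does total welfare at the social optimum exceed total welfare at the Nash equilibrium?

228.02

Country i's FOC: ∂u_i/∂c_i = α_i − c_i = 0, so c_i* = α_i.
NE contributions = (3.3, 0.5, 3.5, 0.7, 3.8); G = 11.8.
W^NE = (Σα)·G − ½Σα_i² = 11.8² − ½·38.32 = 120.08.
Planner sets c_i = Σα_j = 11.8 for every i, so G^SO = 5·11.8 = 59.
W^SO = (Σα)·G^SO − ½·5·(Σα)² = (5/2)·11.8² = 348.1.
Deadweight loss = W^SO − W^NE = 228.02.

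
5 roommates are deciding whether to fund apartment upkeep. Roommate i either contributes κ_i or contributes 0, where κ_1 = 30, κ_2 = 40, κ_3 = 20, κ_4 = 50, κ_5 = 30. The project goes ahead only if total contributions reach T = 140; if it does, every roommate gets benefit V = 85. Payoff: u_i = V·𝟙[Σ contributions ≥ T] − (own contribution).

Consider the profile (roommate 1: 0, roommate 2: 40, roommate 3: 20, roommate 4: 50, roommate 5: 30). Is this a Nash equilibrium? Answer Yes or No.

Yes

Total = 140 ≥ 140: provided.
Roommate 1 (pledges 0, payoff 85): pledging 30 → total 170, payoff 55. No gain.
Roommate 2 (pledges 40, payoff 45): dropping to 0 → total 100, payoff 0. No gain.
Roommate 3 (pledges 20, payoff 65): dropping to 0 → total 120, payoff 0. No gain.
Roommate 4 (pledges 50, payoff 35): dropping to 0 → total 90, payoff 0. No gain.
Roommate 5 (pledges 30, payoff 55): dropping to 0 → total 110, payoff 0. No gain.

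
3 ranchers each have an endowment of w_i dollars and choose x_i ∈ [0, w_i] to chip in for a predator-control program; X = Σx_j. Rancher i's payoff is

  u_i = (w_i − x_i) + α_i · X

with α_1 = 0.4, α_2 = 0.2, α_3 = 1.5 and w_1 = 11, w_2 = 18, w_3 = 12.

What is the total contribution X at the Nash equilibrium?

12

∂u_i/∂x_i = α_i − 1, so rancher i contributes w_i if α_i > 1, else 0.
α_i > 1 for i ∈ {3}; NE contributions (0, 0, 12), X = 12.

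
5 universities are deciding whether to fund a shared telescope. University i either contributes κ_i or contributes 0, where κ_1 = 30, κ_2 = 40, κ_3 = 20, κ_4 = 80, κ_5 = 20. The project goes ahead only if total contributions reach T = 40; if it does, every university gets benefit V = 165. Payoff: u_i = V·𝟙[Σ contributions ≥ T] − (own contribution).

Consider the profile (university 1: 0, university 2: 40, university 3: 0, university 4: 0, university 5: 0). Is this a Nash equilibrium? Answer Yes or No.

Yes

Total = 40 ≥ 40: provided.
University 1 (pledges 0, payoff 165): pledging 30 → total 70, payoff 135. No gain.
University 2 (pledges 40, payoff 125): dropping to 0 → total 0, payoff 0. No gain.
University 3 (pledges 0, payoff 165): pledging 20 → total 60, payoff 145. No gain.
University 4 (pledges 0, payoff 165): pledging 80 → total 120, payoff 85. No gain.
University 5 (pledges 0, payoff 165): pledging 20 → total 60, payoff 145. No gain.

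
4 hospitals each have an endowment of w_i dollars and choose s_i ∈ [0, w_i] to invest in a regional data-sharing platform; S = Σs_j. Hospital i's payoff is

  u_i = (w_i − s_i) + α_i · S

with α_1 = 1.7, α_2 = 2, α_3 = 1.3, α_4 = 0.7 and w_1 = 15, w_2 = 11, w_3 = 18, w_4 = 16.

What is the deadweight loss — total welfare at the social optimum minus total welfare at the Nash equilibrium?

∂u_i/∂s_i = α_i − 1, so hospital i contributes w_i if α_i > 1, else 0.
α_i > 1 for i ∈ {1, 2, 3}; NE contributions (15, 11, 18, 0), S = 44.
W^NE = Σw_i − S^NE + (Σα_i)·S^NE = 60 + 4.7·44 = 266.8.
Planner: ∂(Σu_j)/∂s_i = Σα_j − 1 = 4.7 > 0, so everyone contributes w_i; S^SO = 60, W^SO = 60 + 4.7·60 = 342.
Deadweight loss = 75.2.

75.2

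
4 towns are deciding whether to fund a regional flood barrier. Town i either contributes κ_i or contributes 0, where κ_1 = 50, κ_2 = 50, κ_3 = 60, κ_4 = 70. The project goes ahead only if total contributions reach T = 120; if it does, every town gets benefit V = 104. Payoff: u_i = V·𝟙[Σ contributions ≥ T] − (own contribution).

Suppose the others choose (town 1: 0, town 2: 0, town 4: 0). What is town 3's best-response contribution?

Others' total = 0. Even contributing 60 gives 60 < 120: no benefit either way.
Best response: 0.

0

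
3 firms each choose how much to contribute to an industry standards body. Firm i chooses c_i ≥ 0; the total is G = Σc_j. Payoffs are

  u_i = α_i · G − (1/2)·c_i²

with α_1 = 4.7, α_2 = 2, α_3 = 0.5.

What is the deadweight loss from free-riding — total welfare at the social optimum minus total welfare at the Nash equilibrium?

39.09

Firm i's FOC: ∂u_i/∂c_i = α_i − c_i = 0, so c_i* = α_i.
NE contributions = (4.7, 2, 0.5); G = 7.2.
W^NE = (Σα)·G − ½Σα_i² = 7.2² − ½·26.34 = 38.67.
Planner sets c_i = Σα_j = 7.2 for every i, so G^SO = 3·7.2 = 21.6.
W^SO = (Σα)·G^SO − ½·3·(Σα)² = (3/2)·7.2² = 77.76.
Deadweight loss = W^SO − W^NE = 39.09.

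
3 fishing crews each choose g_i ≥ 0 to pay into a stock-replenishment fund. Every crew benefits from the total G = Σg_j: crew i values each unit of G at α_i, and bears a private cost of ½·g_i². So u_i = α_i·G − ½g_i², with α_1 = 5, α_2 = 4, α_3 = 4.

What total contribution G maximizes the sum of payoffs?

Planner FOC: ∂(Σu_j)/∂g_i = (Σα_j) − g_i = 0, so g_i^SO = Σα_j = 13 for every i; G^SO = 39.

39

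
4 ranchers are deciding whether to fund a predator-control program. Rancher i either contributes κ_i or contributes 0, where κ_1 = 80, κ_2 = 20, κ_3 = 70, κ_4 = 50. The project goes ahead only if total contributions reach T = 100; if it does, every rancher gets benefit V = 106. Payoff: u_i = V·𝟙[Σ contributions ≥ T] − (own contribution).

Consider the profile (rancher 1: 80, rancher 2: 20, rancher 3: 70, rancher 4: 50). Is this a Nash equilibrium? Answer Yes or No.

No

Total = 220 ≥ 100: provided.
Rancher 1 (pledges 80, payoff 26): dropping to 0 → total 140, payoff 106. Profitable deviation.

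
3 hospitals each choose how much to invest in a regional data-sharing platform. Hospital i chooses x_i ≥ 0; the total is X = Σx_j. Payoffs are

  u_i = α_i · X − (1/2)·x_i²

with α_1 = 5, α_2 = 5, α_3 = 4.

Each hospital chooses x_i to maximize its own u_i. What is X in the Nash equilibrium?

14

Hospital i's FOC: ∂u_i/∂x_i = α_i − x_i = 0, so x_i* = α_i.
NE contributions = (5, 5, 4); X = 14.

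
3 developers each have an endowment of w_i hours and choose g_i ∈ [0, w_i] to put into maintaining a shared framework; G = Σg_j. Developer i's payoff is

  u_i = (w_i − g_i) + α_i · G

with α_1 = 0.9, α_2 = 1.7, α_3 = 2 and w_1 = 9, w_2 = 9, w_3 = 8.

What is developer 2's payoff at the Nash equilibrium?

∂u_i/∂g_i = α_i − 1, so developer i contributes w_i if α_i > 1, else 0.
α_i > 1 for i ∈ {2, 3}; NE contributions (0, 9, 8), G = 17.
u_2 = (9 − 9) + 1.7·17 = 28.9.

28.9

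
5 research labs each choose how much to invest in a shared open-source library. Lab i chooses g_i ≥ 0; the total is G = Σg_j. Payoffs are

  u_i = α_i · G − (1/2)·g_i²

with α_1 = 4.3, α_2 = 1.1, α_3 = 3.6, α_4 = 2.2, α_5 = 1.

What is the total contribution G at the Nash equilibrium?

12.2

Lab i's FOC: ∂u_i/∂g_i = α_i − g_i = 0, so g_i* = α_i.
NE contributions = (4.3, 1.1, 3.6, 2.2, 1); G = 12.2.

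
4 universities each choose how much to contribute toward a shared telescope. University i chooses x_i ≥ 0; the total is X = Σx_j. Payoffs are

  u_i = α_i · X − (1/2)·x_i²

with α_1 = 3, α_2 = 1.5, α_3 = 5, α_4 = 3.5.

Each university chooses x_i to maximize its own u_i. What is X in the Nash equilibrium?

University i's FOC: ∂u_i/∂x_i = α_i − x_i = 0, so x_i* = α_i.
NE contributions = (3, 1.5, 5, 3.5); X = 13.

13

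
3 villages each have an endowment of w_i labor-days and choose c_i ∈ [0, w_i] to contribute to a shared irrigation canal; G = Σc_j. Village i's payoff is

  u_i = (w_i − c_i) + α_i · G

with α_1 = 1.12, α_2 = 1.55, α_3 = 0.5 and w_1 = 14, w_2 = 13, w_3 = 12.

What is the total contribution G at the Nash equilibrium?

∂u_i/∂c_i = α_i − 1, so village i contributes w_i if α_i > 1, else 0.
α_i > 1 for i ∈ {1, 2}; NE contributions (14, 13, 0), G = 27.

27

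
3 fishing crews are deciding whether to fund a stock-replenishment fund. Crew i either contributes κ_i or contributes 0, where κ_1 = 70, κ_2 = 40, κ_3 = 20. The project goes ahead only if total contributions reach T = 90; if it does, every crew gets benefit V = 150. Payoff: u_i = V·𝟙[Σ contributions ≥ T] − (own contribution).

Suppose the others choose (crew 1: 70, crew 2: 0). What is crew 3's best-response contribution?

20

Others' total = 70. Contributing 20 brings total to 90 ≥ 90: gain V − κ_3 = 130.
Best response: 20.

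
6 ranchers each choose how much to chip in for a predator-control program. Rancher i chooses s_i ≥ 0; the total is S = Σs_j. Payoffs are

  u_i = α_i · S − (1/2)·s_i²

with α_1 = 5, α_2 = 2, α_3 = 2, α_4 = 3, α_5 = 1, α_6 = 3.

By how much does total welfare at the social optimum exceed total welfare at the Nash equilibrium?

538

Rancher i's FOC: ∂u_i/∂s_i = α_i − s_i = 0, so s_i* = α_i.
NE contributions = (5, 2, 2, 3, 1, 3); S = 16.
W^NE = (Σα)·S − ½Σα_i² = 16² − ½·52 = 230.
Planner sets s_i = Σα_j = 16 for every i, so S^SO = 6·16 = 96.
W^SO = (Σα)·S^SO − ½·6·(Σα)² = (6/2)·16² = 768.
Deadweight loss = W^SO − W^NE = 538.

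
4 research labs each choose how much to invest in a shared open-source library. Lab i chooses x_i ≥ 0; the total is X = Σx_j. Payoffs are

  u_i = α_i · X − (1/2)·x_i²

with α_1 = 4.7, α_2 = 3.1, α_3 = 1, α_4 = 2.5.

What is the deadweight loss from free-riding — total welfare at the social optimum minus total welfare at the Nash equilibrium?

Lab i's FOC: ∂u_i/∂x_i = α_i − x_i = 0, so x_i* = α_i.
NE contributions = (4.7, 3.1, 1, 2.5); X = 11.3.
W^NE = (Σα)·X − ½Σα_i² = 11.3² − ½·38.95 = 108.215.
Planner sets x_i = Σα_j = 11.3 for every i, so X^SO = 4·11.3 = 45.2.
W^SO = (Σα)·X^SO − ½·4·(Σα)² = (4/2)·11.3² = 255.38.
Deadweight loss = W^SO − W^NE = 147.165.

147.165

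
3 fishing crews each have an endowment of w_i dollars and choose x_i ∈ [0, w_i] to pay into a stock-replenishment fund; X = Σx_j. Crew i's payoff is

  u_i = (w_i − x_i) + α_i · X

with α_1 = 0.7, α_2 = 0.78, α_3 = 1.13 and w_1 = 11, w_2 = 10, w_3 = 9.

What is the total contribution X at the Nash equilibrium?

9

∂u_i/∂x_i = α_i − 1, so crew i contributes w_i if α_i > 1, else 0.
α_i > 1 for i ∈ {3}; NE contributions (0, 0, 9), X = 9.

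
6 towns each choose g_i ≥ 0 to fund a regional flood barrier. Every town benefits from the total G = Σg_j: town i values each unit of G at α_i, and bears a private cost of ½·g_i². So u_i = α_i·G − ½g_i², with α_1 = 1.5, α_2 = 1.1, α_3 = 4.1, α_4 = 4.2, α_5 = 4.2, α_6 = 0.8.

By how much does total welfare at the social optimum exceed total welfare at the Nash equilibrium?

Town i's FOC: ∂u_i/∂g_i = α_i − g_i = 0, so g_i* = α_i.
NE contributions = (1.5, 1.1, 4.1, 4.2, 4.2, 0.8); G = 15.9.
W^NE = (Σα)·G − ½Σα_i² = 15.9² − ½·56.19 = 224.715.
Planner sets g_i = Σα_j = 15.9 for every i, so G^SO = 6·15.9 = 95.4.
W^SO = (Σα)·G^SO − ½·6·(Σα)² = (6/2)·15.9² = 758.43.
Deadweight loss = W^SO − W^NE = 533.715.

533.715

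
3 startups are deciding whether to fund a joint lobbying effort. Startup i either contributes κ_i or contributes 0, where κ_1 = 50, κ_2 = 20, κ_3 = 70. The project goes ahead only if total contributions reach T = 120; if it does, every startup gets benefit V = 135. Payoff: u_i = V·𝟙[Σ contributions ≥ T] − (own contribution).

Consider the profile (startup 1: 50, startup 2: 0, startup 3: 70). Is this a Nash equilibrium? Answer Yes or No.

Total = 120 ≥ 120: provided.
Startup 1 (pledges 50, payoff 85): dropping to 0 → total 70, payoff 0. No gain.
Startup 2 (pledges 0, payoff 135): pledging 20 → total 140, payoff 115. No gain.
Startup 3 (pledges 70, payoff 65): dropping to 0 → total 50, payoff 0. No gain.

Yes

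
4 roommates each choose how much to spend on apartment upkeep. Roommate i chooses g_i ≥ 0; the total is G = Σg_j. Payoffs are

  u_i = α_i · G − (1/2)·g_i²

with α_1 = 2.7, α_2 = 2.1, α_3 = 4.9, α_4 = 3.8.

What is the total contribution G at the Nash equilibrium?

13.5

Roommate i's FOC: ∂u_i/∂g_i = α_i − g_i = 0, so g_i* = α_i.
NE contributions = (2.7, 2.1, 4.9, 3.8); G = 13.5.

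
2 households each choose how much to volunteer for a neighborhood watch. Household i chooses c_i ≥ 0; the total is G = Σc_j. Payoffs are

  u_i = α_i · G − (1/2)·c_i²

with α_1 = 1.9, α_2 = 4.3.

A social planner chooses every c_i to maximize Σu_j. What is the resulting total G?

Planner FOC: ∂(Σu_j)/∂c_i = (Σα_j) − c_i = 0, so c_i^SO = Σα_j = 6.2 for every i; G^SO = 12.4.

12.4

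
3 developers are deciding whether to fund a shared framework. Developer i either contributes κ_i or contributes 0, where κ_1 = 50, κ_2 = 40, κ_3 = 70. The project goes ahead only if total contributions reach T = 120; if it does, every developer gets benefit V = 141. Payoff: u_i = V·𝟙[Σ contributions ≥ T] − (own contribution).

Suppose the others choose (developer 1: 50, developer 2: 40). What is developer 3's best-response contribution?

70

Others' total = 90. Contributing 70 brings total to 160 ≥ 120: gain V − κ_3 = 71.
Best response: 70.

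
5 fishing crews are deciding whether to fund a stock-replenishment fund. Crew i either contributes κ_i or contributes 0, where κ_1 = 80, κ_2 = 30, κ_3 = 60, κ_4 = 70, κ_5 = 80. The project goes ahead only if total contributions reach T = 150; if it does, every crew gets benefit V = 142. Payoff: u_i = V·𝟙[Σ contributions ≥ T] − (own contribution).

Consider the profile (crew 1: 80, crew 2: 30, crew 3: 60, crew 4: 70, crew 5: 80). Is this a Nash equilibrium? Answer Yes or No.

No

Total = 320 ≥ 150: provided.
Crew 1 (pledges 80, payoff 62): dropping to 0 → total 240, payoff 142. Profitable deviation.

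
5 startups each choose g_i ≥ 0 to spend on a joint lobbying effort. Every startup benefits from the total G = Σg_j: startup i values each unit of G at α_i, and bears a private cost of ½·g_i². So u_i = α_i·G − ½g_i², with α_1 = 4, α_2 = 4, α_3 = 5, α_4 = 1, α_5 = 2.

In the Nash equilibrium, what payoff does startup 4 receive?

15.5

Startup i's FOC: ∂u_i/∂g_i = α_i − g_i = 0, so g_i* = α_i.
NE contributions = (4, 4, 5, 1, 2); G = 16.
u_4 = α_4·G − ½·(g_4)² = 1·16 − ½·1² = 15.5.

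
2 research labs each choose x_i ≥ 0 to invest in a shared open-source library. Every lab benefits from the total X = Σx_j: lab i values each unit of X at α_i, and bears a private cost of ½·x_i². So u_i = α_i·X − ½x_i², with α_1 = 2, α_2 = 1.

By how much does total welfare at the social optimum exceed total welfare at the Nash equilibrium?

2.5

Lab i's FOC: ∂u_i/∂x_i = α_i − x_i = 0, so x_i* = α_i.
NE contributions = (2, 1); X = 3.
W^NE = (Σα)·X − ½Σα_i² = 3² − ½·5 = 6.5.
Planner sets x_i = Σα_j = 3 for every i, so X^SO = 2·3 = 6.
W^SO = (Σα)·X^SO − ½·2·(Σα)² = (2/2)·3² = 9.
Deadweight loss = W^SO − W^NE = 2.5.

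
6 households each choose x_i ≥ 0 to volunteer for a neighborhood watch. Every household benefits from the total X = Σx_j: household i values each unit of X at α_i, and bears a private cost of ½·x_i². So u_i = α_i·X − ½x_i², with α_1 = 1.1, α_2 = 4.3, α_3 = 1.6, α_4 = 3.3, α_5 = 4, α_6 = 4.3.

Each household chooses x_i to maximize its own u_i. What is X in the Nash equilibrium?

18.6

Household i's FOC: ∂u_i/∂x_i = α_i − x_i = 0, so x_i* = α_i.
NE contributions = (1.1, 4.3, 1.6, 3.3, 4, 4.3); X = 18.6.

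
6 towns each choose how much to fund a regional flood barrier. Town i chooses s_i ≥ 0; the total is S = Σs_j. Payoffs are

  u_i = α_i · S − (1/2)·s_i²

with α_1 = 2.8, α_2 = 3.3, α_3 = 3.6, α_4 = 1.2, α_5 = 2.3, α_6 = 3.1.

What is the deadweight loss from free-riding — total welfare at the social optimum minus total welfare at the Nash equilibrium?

555.395

Town i's FOC: ∂u_i/∂s_i = α_i − s_i = 0, so s_i* = α_i.
NE contributions = (2.8, 3.3, 3.6, 1.2, 2.3, 3.1); S = 16.3.
W^NE = (Σα)·S − ½Σα_i² = 16.3² − ½·48.03 = 241.675.
Planner sets s_i = Σα_j = 16.3 for every i, so S^SO = 6·16.3 = 97.8.
W^SO = (Σα)·S^SO − ½·6·(Σα)² = (6/2)·16.3² = 797.07.
Deadweight loss = W^SO − W^NE = 555.395.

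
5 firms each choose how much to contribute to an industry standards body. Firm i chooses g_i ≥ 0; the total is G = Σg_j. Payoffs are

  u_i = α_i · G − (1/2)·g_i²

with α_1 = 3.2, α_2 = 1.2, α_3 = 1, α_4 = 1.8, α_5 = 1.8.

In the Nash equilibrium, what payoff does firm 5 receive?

Firm i's FOC: ∂u_i/∂g_i = α_i − g_i = 0, so g_i* = α_i.
NE contributions = (3.2, 1.2, 1, 1.8, 1.8); G = 9.
u_5 = α_5·G − ½·(g_5)² = 1.8·9 − ½·1.8² = 14.58.

14.58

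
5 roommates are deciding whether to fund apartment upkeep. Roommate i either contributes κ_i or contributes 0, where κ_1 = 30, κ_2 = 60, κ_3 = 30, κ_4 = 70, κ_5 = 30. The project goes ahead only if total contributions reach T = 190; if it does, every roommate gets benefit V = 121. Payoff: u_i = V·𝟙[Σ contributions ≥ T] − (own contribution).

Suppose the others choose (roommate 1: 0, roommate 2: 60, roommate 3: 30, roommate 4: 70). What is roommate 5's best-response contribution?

30

Others' total = 160. Contributing 30 brings total to 190 ≥ 190: gain V − κ_5 = 91.
Best response: 30.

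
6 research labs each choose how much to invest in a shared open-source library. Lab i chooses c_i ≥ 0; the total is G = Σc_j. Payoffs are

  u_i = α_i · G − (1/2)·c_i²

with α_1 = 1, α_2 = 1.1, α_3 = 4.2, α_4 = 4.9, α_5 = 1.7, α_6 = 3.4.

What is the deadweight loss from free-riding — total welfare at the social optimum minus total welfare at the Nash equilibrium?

Lab i's FOC: ∂u_i/∂c_i = α_i − c_i = 0, so c_i* = α_i.
NE contributions = (1, 1.1, 4.2, 4.9, 1.7, 3.4); G = 16.3.
W^NE = (Σα)·G − ½Σα_i² = 16.3² − ½·58.31 = 236.535.
Planner sets c_i = Σα_j = 16.3 for every i, so G^SO = 6·16.3 = 97.8.
W^SO = (Σα)·G^SO − ½·6·(Σα)² = (6/2)·16.3² = 797.07.
Deadweight loss = W^SO − W^NE = 560.535.

560.535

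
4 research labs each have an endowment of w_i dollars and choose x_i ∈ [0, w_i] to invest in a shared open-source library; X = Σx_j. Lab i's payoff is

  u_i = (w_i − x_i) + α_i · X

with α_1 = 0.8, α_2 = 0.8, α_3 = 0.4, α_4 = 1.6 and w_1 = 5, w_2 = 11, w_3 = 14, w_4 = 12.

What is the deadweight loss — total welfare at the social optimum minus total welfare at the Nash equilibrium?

∂u_i/∂x_i = α_i − 1, so lab i contributes w_i if α_i > 1, else 0.
α_i > 1 for i ∈ {4}; NE contributions (0, 0, 0, 12), X = 12.
W^NE = Σw_i − X^NE + (Σα_i)·X^NE = 42 + 2.6·12 = 73.2.
Planner: ∂(Σu_j)/∂x_i = Σα_j − 1 = 2.6 > 0, so everyone contributes w_i; X^SO = 42, W^SO = 42 + 2.6·42 = 151.2.
Deadweight loss = 78.

78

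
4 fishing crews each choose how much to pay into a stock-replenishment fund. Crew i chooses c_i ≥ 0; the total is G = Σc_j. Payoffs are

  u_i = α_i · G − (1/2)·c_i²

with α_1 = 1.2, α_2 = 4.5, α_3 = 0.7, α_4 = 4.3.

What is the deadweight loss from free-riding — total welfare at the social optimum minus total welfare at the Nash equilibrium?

Crew i's FOC: ∂u_i/∂c_i = α_i − c_i = 0, so c_i* = α_i.
NE contributions = (1.2, 4.5, 0.7, 4.3); G = 10.7.
W^NE = (Σα)·G − ½Σα_i² = 10.7² − ½·40.67 = 94.155.
Planner sets c_i = Σα_j = 10.7 for every i, so G^SO = 4·10.7 = 42.8.
W^SO = (Σα)·G^SO − ½·4·(Σα)² = (4/2)·10.7² = 228.98.
Deadweight loss = W^SO − W^NE = 134.825.

134.825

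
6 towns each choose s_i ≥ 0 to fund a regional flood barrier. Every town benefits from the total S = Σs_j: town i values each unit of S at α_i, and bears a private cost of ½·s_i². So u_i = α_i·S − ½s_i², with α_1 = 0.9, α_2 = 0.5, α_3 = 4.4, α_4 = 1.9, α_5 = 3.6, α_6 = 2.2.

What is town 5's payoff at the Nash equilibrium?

42.12

Town i's FOC: ∂u_i/∂s_i = α_i − s_i = 0, so s_i* = α_i.
NE contributions = (0.9, 0.5, 4.4, 1.9, 3.6, 2.2); S = 13.5.
u_5 = α_5·S − ½·(s_5)² = 3.6·13.5 − ½·3.6² = 42.12.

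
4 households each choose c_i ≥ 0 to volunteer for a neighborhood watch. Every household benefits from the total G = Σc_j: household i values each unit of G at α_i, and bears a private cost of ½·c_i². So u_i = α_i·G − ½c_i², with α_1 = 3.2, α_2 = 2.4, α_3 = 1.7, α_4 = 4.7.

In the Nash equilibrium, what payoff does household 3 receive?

18.955

Household i's FOC: ∂u_i/∂c_i = α_i − c_i = 0, so c_i* = α_i.
NE contributions = (3.2, 2.4, 1.7, 4.7); G = 12.
u_3 = α_3·G − ½·(c_3)² = 1.7·12 − ½·1.7² = 18.955.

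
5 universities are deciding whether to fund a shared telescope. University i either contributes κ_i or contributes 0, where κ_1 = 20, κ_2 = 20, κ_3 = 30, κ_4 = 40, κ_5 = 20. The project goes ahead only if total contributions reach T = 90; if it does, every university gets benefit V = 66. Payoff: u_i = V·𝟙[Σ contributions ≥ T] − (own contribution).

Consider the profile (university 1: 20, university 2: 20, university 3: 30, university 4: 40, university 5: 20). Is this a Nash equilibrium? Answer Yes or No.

Total = 130 ≥ 90: provided.
University 1 (pledges 20, payoff 46): dropping to 0 → total 110, payoff 66. Profitable deviation.

No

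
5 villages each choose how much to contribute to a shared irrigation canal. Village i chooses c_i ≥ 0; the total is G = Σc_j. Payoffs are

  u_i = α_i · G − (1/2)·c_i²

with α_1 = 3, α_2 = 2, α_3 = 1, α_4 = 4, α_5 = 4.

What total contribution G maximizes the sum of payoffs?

70

Planner FOC: ∂(Σu_j)/∂c_i = (Σα_j) − c_i = 0, so c_i^SO = Σα_j = 14 for every i; G^SO = 70.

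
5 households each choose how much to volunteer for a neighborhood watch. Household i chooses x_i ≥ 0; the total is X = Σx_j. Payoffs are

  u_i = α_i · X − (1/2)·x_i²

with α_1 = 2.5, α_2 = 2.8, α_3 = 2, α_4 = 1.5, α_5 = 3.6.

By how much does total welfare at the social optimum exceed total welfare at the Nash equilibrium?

247.29

Household i's FOC: ∂u_i/∂x_i = α_i − x_i = 0, so x_i* = α_i.
NE contributions = (2.5, 2.8, 2, 1.5, 3.6); X = 12.4.
W^NE = (Σα)·X − ½Σα_i² = 12.4² − ½·33.3 = 137.11.
Planner sets x_i = Σα_j = 12.4 for every i, so X^SO = 5·12.4 = 62.
W^SO = (Σα)·X^SO − ½·5·(Σα)² = (5/2)·12.4² = 384.4.
Deadweight loss = W^SO − W^NE = 247.29.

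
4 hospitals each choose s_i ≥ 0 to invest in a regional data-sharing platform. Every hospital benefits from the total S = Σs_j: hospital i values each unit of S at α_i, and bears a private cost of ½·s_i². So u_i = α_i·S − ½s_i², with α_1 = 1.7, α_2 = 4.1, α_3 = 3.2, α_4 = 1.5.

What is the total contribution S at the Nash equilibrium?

10.5

Hospital i's FOC: ∂u_i/∂s_i = α_i − s_i = 0, so s_i* = α_i.
NE contributions = (1.7, 4.1, 3.2, 1.5); S = 10.5.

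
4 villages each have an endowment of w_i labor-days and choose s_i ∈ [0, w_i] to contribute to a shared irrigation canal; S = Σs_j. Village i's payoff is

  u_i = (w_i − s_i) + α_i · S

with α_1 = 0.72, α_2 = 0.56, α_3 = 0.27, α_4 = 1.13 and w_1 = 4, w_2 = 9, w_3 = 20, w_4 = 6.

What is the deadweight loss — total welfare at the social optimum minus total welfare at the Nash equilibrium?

55.44

∂u_i/∂s_i = α_i − 1, so village i contributes w_i if α_i > 1, else 0.
α_i > 1 for i ∈ {4}; NE contributions (0, 0, 0, 6), S = 6.
W^NE = Σw_i − S^NE + (Σα_i)·S^NE = 39 + 1.68·6 = 49.08.
Planner: ∂(Σu_j)/∂s_i = Σα_j − 1 = 1.68 > 0, so everyone contributes w_i; S^SO = 39, W^SO = 39 + 1.68·39 = 104.52.
Deadweight loss = 55.44.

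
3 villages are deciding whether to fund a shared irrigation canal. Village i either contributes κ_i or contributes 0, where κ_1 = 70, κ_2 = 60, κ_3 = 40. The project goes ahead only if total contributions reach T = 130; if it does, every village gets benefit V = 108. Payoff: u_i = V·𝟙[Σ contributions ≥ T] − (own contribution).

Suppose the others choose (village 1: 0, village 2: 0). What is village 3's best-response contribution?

Others' total = 0. Even contributing 40 gives 40 < 130: no benefit either way.
Best response: 0.

0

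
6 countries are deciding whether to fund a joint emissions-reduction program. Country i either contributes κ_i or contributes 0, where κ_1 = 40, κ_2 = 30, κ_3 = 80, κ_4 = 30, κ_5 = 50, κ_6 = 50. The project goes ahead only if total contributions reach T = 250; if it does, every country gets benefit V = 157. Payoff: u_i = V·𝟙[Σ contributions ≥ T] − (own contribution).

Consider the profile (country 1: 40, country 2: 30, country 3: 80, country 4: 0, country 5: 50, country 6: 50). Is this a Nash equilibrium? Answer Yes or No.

Yes

Total = 250 ≥ 250: provided.
Country 1 (pledges 40, payoff 117): dropping to 0 → total 210, payoff 0. No gain.
Country 2 (pledges 30, payoff 127): dropping to 0 → total 220, payoff 0. No gain.
Country 3 (pledges 80, payoff 77): dropping to 0 → total 170, payoff 0. No gain.
Country 4 (pledges 0, payoff 157): pledging 30 → total 280, payoff 127. No gain.
Country 5 (pledges 50, payoff 107): dropping to 0 → total 200, payoff 0. No gain.
Country 6 (pledges 50, payoff 107): dropping to 0 → total 200, payoff 0. No gain.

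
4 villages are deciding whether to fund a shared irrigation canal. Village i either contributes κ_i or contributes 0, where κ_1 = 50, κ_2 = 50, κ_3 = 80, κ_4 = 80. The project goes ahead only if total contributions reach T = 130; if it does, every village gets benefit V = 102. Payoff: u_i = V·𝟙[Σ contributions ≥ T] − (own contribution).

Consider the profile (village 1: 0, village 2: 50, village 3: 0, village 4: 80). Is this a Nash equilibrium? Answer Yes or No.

Yes

Total = 130 ≥ 130: provided.
Village 1 (pledges 0, payoff 102): pledging 50 → total 180, payoff 52. No gain.
Village 2 (pledges 50, payoff 52): dropping to 0 → total 80, payoff 0. No gain.
Village 3 (pledges 0, payoff 102): pledging 80 → total 210, payoff 22. No gain.
Village 4 (pledges 80, payoff 22): dropping to 0 → total 50, payoff 0. No gain.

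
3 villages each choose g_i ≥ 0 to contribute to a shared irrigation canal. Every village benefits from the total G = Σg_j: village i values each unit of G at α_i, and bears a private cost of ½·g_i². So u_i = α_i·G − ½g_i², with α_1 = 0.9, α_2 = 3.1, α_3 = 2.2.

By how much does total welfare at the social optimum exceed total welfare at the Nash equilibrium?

26.85

Village i's FOC: ∂u_i/∂g_i = α_i − g_i = 0, so g_i* = α_i.
NE contributions = (0.9, 3.1, 2.2); G = 6.2.
W^NE = (Σα)·G − ½Σα_i² = 6.2² − ½·15.26 = 30.81.
Planner sets g_i = Σα_j = 6.2 for every i, so G^SO = 3·6.2 = 18.6.
W^SO = (Σα)·G^SO − ½·3·(Σα)² = (3/2)·6.2² = 57.66.
Deadweight loss = W^SO − W^NE = 26.85.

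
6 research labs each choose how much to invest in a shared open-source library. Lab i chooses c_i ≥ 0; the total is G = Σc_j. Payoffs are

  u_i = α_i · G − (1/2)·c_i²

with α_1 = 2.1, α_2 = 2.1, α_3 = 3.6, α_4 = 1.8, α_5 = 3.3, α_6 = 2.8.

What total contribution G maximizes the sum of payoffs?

94.2

Planner FOC: ∂(Σu_j)/∂c_i = (Σα_j) − c_i = 0, so c_i^SO = Σα_j = 15.7 for every i; G^SO = 94.2.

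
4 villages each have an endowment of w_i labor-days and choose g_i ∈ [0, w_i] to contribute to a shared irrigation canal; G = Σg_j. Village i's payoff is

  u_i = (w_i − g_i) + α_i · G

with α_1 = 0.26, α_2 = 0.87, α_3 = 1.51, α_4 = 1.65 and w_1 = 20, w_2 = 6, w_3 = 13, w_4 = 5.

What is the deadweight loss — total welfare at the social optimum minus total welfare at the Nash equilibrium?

∂u_i/∂g_i = α_i − 1, so village i contributes w_i if α_i > 1, else 0.
α_i > 1 for i ∈ {3, 4}; NE contributions (0, 0, 13, 5), G = 18.
W^NE = Σw_i − G^NE + (Σα_i)·G^NE = 44 + 3.29·18 = 103.22.
Planner: ∂(Σu_j)/∂g_i = Σα_j − 1 = 3.29 > 0, so everyone contributes w_i; G^SO = 44, W^SO = 44 + 3.29·44 = 188.76.
Deadweight loss = 85.54.

85.54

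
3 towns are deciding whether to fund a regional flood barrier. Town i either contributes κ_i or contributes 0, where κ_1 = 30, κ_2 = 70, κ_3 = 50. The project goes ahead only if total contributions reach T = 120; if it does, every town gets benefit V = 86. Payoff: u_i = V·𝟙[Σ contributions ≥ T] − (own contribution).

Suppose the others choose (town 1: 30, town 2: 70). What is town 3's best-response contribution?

50

Others' total = 100. Contributing 50 brings total to 150 ≥ 120: gain V − κ_3 = 36.
Best response: 50.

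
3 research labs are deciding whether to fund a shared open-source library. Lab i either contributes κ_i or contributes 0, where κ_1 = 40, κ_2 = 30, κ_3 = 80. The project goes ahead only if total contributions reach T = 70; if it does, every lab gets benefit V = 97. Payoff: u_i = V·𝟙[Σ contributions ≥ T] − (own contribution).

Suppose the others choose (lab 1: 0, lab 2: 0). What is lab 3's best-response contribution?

80

Others' total = 0. Contributing 80 brings total to 80 ≥ 70: gain V − κ_3 = 17.
Best response: 80.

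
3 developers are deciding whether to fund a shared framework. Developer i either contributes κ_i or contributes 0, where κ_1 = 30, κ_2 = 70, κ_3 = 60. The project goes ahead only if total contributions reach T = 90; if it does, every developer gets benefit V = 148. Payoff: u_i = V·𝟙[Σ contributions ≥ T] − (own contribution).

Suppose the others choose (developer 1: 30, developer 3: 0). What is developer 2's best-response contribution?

Others' total = 30. Contributing 70 brings total to 100 ≥ 90: gain V − κ_2 = 78.
Best response: 70.

70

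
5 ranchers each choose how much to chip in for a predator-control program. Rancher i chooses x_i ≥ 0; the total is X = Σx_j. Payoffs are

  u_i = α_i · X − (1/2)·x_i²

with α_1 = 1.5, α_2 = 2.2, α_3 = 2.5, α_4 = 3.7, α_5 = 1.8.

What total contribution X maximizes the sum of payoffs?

Planner FOC: ∂(Σu_j)/∂x_i = (Σα_j) − x_i = 0, so x_i^SO = Σα_j = 11.7 for every i; X^SO = 58.5.

58.5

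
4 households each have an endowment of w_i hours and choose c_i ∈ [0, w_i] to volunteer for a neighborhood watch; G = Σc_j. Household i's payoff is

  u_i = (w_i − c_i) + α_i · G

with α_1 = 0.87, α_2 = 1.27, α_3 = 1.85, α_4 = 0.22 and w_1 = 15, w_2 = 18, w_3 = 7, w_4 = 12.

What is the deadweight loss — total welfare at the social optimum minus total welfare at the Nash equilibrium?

∂u_i/∂c_i = α_i − 1, so household i contributes w_i if α_i > 1, else 0.
α_i > 1 for i ∈ {2, 3}; NE contributions (0, 18, 7, 0), G = 25.
W^NE = Σw_i − G^NE + (Σα_i)·G^NE = 52 + 3.21·25 = 132.25.
Planner: ∂(Σu_j)/∂c_i = Σα_j − 1 = 3.21 > 0, so everyone contributes w_i; G^SO = 52, W^SO = 52 + 3.21·52 = 218.92.
Deadweight loss = 86.67.

86.67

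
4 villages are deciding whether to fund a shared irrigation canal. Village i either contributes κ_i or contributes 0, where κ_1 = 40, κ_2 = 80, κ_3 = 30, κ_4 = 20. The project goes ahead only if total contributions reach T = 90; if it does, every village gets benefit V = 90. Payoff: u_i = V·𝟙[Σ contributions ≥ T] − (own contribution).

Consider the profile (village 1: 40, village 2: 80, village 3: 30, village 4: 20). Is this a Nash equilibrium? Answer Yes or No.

Total = 170 ≥ 90: provided.
Village 1 (pledges 40, payoff 50): dropping to 0 → total 130, payoff 90. Profitable deviation.

No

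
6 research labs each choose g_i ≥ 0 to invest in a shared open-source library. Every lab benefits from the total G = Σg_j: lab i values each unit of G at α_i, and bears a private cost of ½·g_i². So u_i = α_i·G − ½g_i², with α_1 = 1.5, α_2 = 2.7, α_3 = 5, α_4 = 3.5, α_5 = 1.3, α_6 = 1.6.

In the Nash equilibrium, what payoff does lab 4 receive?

48.475

Lab i's FOC: ∂u_i/∂g_i = α_i − g_i = 0, so g_i* = α_i.
NE contributions = (1.5, 2.7, 5, 3.5, 1.3, 1.6); G = 15.6.
u_4 = α_4·G − ½·(g_4)² = 3.5·15.6 − ½·3.5² = 48.475.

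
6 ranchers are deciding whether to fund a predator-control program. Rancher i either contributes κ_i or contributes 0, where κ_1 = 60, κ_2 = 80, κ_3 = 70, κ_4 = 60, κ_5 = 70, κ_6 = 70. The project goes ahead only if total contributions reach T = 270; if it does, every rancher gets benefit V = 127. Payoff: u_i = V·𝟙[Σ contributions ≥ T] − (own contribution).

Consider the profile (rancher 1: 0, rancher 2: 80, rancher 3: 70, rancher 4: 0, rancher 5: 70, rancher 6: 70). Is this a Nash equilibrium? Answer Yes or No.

Total = 290 ≥ 270: provided.
Rancher 1 (pledges 0, payoff 127): pledging 60 → total 350, payoff 67. No gain.
Rancher 2 (pledges 80, payoff 47): dropping to 0 → total 210, payoff 0. No gain.
Rancher 3 (pledges 70, payoff 57): dropping to 0 → total 220, payoff 0. No gain.
Rancher 4 (pledges 0, payoff 127): pledging 60 → total 350, payoff 67. No gain.
Rancher 5 (pledges 70, payoff 57): dropping to 0 → total 220, payoff 0. No gain.
Rancher 6 (pledges 70, payoff 57): dropping to 0 → total 220, payoff 0. No gain.

Yes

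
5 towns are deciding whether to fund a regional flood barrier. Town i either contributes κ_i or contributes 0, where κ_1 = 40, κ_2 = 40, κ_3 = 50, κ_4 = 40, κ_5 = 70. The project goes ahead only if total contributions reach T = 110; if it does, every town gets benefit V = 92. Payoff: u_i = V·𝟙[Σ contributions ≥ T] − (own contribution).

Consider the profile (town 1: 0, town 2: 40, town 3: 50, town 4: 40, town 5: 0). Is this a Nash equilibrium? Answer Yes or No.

Yes

Total = 130 ≥ 110: provided.
Town 1 (pledges 0, payoff 92): pledging 40 → total 170, payoff 52. No gain.
Town 2 (pledges 40, payoff 52): dropping to 0 → total 90, payoff 0. No gain.
Town 3 (pledges 50, payoff 42): dropping to 0 → total 80, payoff 0. No gain.
Town 4 (pledges 40, payoff 52): dropping to 0 → total 90, payoff 0. No gain.
Town 5 (pledges 0, payoff 92): pledging 70 → total 200, payoff 22. No gain.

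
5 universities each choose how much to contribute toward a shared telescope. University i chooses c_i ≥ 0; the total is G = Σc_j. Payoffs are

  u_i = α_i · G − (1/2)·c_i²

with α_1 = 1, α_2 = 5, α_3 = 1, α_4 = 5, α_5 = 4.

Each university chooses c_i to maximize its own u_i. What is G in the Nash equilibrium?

16

University i's FOC: ∂u_i/∂c_i = α_i − c_i = 0, so c_i* = α_i.
NE contributions = (1, 5, 1, 5, 4); G = 16.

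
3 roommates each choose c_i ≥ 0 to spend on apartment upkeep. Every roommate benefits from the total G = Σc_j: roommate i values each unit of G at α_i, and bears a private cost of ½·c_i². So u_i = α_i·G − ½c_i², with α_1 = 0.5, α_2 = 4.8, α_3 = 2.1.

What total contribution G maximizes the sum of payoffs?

Planner FOC: ∂(Σu_j)/∂c_i = (Σα_j) − c_i = 0, so c_i^SO = Σα_j = 7.4 for every i; G^SO = 22.2.

22.2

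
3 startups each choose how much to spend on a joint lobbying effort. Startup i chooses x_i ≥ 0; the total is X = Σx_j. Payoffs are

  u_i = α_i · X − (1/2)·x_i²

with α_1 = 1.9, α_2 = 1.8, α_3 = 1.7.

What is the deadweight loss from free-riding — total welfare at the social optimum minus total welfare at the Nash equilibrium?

Startup i's FOC: ∂u_i/∂x_i = α_i − x_i = 0, so x_i* = α_i.
NE contributions = (1.9, 1.8, 1.7); X = 5.4.
W^NE = (Σα)·X − ½Σα_i² = 5.4² − ½·9.74 = 24.29.
Planner sets x_i = Σα_j = 5.4 for every i, so X^SO = 3·5.4 = 16.2.
W^SO = (Σα)·X^SO − ½·3·(Σα)² = (3/2)·5.4² = 43.74.
Deadweight loss = W^SO − W^NE = 19.45.

19.45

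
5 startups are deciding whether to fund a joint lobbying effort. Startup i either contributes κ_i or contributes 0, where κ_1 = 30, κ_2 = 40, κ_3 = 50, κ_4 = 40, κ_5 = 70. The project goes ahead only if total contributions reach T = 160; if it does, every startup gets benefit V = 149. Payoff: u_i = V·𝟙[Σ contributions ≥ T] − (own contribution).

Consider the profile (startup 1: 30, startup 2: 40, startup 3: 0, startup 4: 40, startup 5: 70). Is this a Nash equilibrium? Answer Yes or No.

Total = 180 ≥ 160: provided.
Startup 1 (pledges 30, payoff 119): dropping to 0 → total 150, payoff 0. No gain.
Startup 2 (pledges 40, payoff 109): dropping to 0 → total 140, payoff 0. No gain.
Startup 3 (pledges 0, payoff 149): pledging 50 → total 230, payoff 99. No gain.
Startup 4 (pledges 40, payoff 109): dropping to 0 → total 140, payoff 0. No gain.
Startup 5 (pledges 70, payoff 79): dropping to 0 → total 110, payoff 0. No gain.

Yes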